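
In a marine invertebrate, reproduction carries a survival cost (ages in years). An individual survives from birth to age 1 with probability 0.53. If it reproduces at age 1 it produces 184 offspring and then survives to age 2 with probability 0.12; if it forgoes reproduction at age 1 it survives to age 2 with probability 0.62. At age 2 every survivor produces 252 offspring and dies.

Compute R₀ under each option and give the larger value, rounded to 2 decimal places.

breed at age 1: R₀ = 0.53 × (184 + 0.12 × 252) = 0.53 × 214.2400 = 113.5472
delay to age 2: R₀ = 0.53 × (0.62 × 252) = 0.53 × 156.2400 = 82.8072
Higher: breed at age 1 (113.5472).

113.55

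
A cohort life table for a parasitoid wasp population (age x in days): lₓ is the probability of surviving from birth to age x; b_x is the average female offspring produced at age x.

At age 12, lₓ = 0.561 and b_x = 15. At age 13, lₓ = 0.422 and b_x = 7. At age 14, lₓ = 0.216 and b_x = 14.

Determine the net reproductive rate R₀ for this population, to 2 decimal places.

14.39

R₀ = Σ lₓ b_x:
  age 12: 0.561 × 15 = 8.4150
  age 13: 0.422 × 7 = 2.9540
  age 14: 0.216 × 14 = 3.0240
R₀ = 8.4150 + 2.9540 + 3.0240 = 14.3930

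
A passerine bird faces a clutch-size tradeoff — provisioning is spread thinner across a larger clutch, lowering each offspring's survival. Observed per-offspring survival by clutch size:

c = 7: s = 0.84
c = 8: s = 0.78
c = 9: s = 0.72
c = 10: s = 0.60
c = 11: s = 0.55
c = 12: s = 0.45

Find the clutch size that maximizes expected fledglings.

9

Expected fledglings = c × s(c):
  c=7: 7 × 0.84 = 5.880
  c=8: 8 × 0.78 = 6.240
  c=9: 9 × 0.72 = 6.480
  c=10: 10 × 0.60 = 6.000
  c=11: 11 × 0.55 = 6.050
  c=12: 12 × 0.45 = 5.400
Maximum at c = 9 (6.480 fledglings).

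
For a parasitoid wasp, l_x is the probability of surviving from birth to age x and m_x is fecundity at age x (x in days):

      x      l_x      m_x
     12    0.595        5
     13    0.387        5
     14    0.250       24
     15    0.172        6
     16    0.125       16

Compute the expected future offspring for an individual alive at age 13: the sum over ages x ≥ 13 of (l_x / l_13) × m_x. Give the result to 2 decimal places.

l_13 = 0.387. Conditional survival from age 13 to x is l_x / l_13.
  x=13: (0.387/0.387) × 5 = 5.0000
  x=14: (0.250/0.387) × 24 = 15.5039
  x=15: (0.172/0.387) × 6 = 2.6667
  x=16: (0.125/0.387) × 16 = 5.1680
Sum = 5.0000 + 15.5039 + 2.6667 + 5.1680 = 28.3385

28.34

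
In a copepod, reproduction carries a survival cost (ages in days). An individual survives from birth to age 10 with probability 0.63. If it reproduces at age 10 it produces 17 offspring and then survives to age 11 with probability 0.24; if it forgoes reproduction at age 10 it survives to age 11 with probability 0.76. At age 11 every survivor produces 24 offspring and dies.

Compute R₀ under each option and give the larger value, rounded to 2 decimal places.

breed at age 10: R₀ = 0.63 × (17 + 0.24 × 24) = 0.63 × 22.7600 = 14.3388
delay to age 11: R₀ = 0.63 × (0.76 × 24) = 0.63 × 18.2400 = 11.4912
Higher: breed at age 10 (14.3388).

14.34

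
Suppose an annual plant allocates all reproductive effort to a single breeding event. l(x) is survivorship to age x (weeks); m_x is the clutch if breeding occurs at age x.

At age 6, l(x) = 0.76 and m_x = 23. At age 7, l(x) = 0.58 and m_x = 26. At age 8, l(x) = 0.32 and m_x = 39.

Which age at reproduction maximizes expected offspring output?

Expected offspring if breeding at age x = l(x) × m_x:
  age 6: 0.76 × 23 = 17.480
  age 7: 0.58 × 26 = 15.080
  age 8: 0.32 × 39 = 12.480
Maximum at age 6 (17.480).

6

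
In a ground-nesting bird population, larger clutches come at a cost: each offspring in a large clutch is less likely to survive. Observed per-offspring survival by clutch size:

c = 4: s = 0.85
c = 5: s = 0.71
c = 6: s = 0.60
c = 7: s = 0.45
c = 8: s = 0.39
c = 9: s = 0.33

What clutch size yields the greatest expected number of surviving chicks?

Expected surviving chicks = c × s(c):
  c=4: 4 × 0.85 = 3.400
  c=5: 5 × 0.71 = 3.550
  c=6: 6 × 0.60 = 3.600
  c=7: 7 × 0.45 = 3.150
  c=8: 8 × 0.39 = 3.120
  c=9: 9 × 0.33 = 2.970
Maximum at c = 6 (3.600 surviving chicks).

6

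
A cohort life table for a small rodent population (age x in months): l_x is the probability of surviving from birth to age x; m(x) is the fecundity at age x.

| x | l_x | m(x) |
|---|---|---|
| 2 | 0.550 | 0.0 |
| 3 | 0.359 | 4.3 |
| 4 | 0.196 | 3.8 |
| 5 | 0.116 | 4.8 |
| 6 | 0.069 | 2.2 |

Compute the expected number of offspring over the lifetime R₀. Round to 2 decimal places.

3.00

R₀ = Σ l_x m(x):
  age 2: 0.550 × 0.0 = 0.0000
  age 3: 0.359 × 4.3 = 1.5437
  age 4: 0.196 × 3.8 = 0.7448
  age 5: 0.116 × 4.8 = 0.5568
  age 6: 0.069 × 2.2 = 0.1518
R₀ = 0.0000 + 1.5437 + 0.7448 + 0.5568 + 0.1518 = 2.9971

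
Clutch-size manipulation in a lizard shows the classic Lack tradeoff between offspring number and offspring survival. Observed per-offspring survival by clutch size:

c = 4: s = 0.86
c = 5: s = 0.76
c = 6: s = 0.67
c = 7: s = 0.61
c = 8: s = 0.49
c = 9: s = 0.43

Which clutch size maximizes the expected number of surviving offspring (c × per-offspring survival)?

7

Expected surviving offspring = c × s(c):
  c=4: 4 × 0.86 = 3.440
  c=5: 5 × 0.76 = 3.800
  c=6: 6 × 0.67 = 4.020
  c=7: 7 × 0.61 = 4.270
  c=8: 8 × 0.49 = 3.920
  c=9: 9 × 0.43 = 3.870
Maximum at c = 7 (4.270 surviving offspring).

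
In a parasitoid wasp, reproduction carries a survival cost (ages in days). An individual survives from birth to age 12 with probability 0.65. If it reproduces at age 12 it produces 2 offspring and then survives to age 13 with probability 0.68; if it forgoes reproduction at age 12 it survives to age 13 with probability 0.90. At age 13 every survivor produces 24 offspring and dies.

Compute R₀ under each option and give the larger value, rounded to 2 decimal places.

14.04

breed at age 12: R₀ = 0.65 × (2 + 0.68 × 24) = 0.65 × 18.3200 = 11.9080
delay to age 13: R₀ = 0.65 × (0.90 × 24) = 0.65 × 21.6000 = 14.0400
Higher: delay to age 13 (14.0400).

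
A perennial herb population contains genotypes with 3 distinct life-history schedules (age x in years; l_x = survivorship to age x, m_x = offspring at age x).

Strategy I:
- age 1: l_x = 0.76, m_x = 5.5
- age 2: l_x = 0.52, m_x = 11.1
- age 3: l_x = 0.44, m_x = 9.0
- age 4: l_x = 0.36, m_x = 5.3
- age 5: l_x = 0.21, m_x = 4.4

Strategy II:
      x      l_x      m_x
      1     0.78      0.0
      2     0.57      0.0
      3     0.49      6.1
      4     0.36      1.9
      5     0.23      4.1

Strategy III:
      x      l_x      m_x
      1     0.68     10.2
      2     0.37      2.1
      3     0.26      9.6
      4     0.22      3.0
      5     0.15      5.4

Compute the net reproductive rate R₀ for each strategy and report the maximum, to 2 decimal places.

16.74

Strategy I: R₀ = 0.76×5.5 + 0.52×11.1 + 0.44×9.0 + 0.36×5.3 + 0.21×4.4 = 16.7440
Strategy II: R₀ = 0.78×0.0 + 0.57×0.0 + 0.49×6.1 + 0.36×1.9 + 0.23×4.1 = 4.6160
Strategy III: R₀ = 0.68×10.2 + 0.37×2.1 + 0.26×9.6 + 0.22×3.0 + 0.15×5.4 = 11.6790
Highest R₀: strategy I with 16.7440.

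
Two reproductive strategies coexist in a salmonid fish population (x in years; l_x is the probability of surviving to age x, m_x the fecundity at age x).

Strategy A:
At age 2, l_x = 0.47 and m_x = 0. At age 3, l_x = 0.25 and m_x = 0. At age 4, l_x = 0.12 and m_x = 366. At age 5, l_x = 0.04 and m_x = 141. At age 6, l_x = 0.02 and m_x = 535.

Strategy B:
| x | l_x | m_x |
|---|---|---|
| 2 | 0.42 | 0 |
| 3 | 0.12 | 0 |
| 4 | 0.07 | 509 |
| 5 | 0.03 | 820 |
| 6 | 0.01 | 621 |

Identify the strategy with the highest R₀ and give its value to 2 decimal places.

66.44

Strategy A: R₀ = 0.47×0 + 0.25×0 + 0.12×366 + 0.04×141 + 0.02×535 = 60.2600
Strategy B: R₀ = 0.42×0 + 0.12×0 + 0.07×509 + 0.03×820 + 0.01×621 = 66.4400
Highest R₀: strategy B with 66.4400.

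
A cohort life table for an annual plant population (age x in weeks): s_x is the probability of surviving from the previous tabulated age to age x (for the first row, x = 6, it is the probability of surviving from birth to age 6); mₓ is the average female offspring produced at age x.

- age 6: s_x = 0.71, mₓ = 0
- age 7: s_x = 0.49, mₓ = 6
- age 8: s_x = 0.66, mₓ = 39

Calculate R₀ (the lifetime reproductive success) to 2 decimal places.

11.04

Survivorship from birth: l_x = s_6·s_7·…·s_x.
  l_6 = 0.71000
  l_7 = 0.34790
  l_8 = 0.22961
R₀ = Σ l_x mₓ:
  age 6: 0.71000 × 0 = 0.0000
  age 7: 0.34790 × 6 = 2.0874
  age 8: 0.22961 × 39 = 8.9548
R₀ = 0.0000 + 2.0874 + 8.9548 = 11.0422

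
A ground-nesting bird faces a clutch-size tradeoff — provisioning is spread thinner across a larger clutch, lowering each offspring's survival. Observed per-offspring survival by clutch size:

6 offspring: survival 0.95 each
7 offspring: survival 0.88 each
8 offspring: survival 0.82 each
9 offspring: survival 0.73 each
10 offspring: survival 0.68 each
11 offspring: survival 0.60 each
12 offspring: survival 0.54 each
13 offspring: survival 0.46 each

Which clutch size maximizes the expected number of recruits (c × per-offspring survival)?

10

Expected recruits = c × s(c):
  c=6: 6 × 0.95 = 5.700
  c=7: 7 × 0.88 = 6.160
  c=8: 8 × 0.82 = 6.560
  c=9: 9 × 0.73 = 6.570
  c=10: 10 × 0.68 = 6.800
  c=11: 11 × 0.60 = 6.600
  c=12: 12 × 0.54 = 6.480
  c=13: 13 × 0.46 = 5.980
Maximum at c = 10 (6.800 recruits).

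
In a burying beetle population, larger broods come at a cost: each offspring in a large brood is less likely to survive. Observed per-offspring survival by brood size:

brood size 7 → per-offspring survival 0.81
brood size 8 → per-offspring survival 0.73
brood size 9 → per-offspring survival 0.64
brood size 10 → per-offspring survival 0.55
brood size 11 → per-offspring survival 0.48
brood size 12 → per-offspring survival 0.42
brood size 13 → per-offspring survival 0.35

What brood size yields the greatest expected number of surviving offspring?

Expected surviving offspring = c × s(c):
  c=7: 7 × 0.81 = 5.670
  c=8: 8 × 0.73 = 5.840
  c=9: 9 × 0.64 = 5.760
  c=10: 10 × 0.55 = 5.500
  c=11: 11 × 0.48 = 5.280
  c=12: 12 × 0.42 = 5.040
  c=13: 13 × 0.35 = 4.550
Maximum at c = 8 (5.840 surviving offspring).

8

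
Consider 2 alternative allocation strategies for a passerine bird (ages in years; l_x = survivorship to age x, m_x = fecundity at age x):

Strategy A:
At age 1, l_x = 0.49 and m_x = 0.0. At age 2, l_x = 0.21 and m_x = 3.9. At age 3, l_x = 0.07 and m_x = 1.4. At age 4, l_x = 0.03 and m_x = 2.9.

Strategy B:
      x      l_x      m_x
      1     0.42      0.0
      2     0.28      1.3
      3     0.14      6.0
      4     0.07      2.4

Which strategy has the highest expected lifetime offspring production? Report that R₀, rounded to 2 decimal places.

1.37

Strategy A: R₀ = 0.49×0.0 + 0.21×3.9 + 0.07×1.4 + 0.03×2.9 = 1.0040
Strategy B: R₀ = 0.42×0.0 + 0.28×1.3 + 0.14×6.0 + 0.07×2.4 = 1.3720
Highest R₀: strategy B with 1.3720.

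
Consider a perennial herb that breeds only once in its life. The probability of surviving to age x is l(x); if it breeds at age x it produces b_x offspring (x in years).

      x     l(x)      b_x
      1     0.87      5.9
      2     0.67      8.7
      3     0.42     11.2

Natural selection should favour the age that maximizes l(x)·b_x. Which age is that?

2

Expected offspring if breeding at age x = l(x) × b_x:
  age 1: 0.87 × 5.9 = 5.133
  age 2: 0.67 × 8.7 = 5.829
  age 3: 0.42 × 11.2 = 4.704
Maximum at age 2 (5.829).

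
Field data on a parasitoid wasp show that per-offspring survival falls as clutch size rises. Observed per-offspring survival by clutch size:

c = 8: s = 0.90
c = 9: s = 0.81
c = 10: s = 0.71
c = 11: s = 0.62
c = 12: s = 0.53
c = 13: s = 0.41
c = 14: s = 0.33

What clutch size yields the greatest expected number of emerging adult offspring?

Expected emerging adult offspring = c × s(c):
  c=8: 8 × 0.90 = 7.200
  c=9: 9 × 0.81 = 7.290
  c=10: 10 × 0.71 = 7.100
  c=11: 11 × 0.62 = 6.820
  c=12: 12 × 0.53 = 6.360
  c=13: 13 × 0.41 = 5.330
  c=14: 14 × 0.33 = 4.620
Maximum at c = 9 (7.290 emerging adult offspring).

9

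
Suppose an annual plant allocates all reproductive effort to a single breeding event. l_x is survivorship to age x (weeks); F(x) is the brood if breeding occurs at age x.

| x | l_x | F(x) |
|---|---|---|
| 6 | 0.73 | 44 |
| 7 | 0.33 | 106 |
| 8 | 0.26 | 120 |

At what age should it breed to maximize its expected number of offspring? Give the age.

Expected offspring if breeding at age x = l_x × F(x):
  age 6: 0.73 × 44 = 32.120
  age 7: 0.33 × 106 = 34.980
  age 8: 0.26 × 120 = 31.200
Maximum at age 7 (34.980).

7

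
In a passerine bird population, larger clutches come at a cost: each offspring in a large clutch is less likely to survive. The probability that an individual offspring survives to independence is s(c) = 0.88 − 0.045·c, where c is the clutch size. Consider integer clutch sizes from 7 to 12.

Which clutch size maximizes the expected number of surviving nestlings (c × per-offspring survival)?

10

Expected surviving nestlings = c × s(c):
  c=7: 7 × 0.565 = 3.955
  c=8: 8 × 0.520 = 4.160
  c=9: 9 × 0.475 = 4.275
  c=10: 10 × 0.430 = 4.300
  c=11: 11 × 0.385 = 4.235
  c=12: 12 × 0.340 = 4.080
Maximum at c = 10 (4.300 surviving nestlings).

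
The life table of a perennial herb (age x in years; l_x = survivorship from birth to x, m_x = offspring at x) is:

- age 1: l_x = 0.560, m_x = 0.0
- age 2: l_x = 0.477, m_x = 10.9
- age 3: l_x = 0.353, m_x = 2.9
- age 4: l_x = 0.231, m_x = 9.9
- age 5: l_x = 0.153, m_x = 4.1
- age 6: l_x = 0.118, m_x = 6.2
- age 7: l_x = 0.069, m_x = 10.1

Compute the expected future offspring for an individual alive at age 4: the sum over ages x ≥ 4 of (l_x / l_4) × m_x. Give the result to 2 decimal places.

l_4 = 0.231. Conditional survival from age 4 to x is l_x / l_4.
  x=4: (0.231/0.231) × 9.9 = 9.9000
  x=5: (0.153/0.231) × 4.1 = 2.7156
  x=6: (0.118/0.231) × 6.2 = 3.1671
  x=7: (0.069/0.231) × 10.1 = 3.0169
Sum = 9.9000 + 2.7156 + 3.1671 + 3.0169 = 18.7996

18.80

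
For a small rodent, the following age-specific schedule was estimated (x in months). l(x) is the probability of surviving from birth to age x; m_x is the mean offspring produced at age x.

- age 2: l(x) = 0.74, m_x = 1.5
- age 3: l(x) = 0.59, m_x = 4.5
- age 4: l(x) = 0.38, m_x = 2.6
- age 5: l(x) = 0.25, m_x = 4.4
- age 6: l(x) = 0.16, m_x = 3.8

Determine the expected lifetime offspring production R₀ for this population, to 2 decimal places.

6.46

R₀ = Σ l(x) m_x:
  age 2: 0.74 × 1.5 = 1.1100
  age 3: 0.59 × 4.5 = 2.6550
  age 4: 0.38 × 2.6 = 0.9880
  age 5: 0.25 × 4.4 = 1.1000
  age 6: 0.16 × 3.8 = 0.6080
R₀ = 1.1100 + 2.6550 + 0.9880 + 1.1000 + 0.6080 = 6.4610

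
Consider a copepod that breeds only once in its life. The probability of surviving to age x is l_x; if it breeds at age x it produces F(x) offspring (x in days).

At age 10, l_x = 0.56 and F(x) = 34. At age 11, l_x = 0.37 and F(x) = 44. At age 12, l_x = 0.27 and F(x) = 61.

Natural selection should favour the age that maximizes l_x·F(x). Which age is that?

Expected offspring if breeding at age x = l_x × F(x):
  age 10: 0.56 × 34 = 19.040
  age 11: 0.37 × 44 = 16.280
  age 12: 0.27 × 61 = 16.470
Maximum at age 10 (19.040).

10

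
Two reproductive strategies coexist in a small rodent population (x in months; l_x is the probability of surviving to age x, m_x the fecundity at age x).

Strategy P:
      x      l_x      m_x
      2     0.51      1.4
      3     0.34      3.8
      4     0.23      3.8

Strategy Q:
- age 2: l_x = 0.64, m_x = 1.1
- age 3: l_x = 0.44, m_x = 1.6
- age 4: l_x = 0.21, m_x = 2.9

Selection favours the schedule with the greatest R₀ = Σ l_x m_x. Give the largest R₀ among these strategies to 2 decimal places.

Strategy P: R₀ = 0.51×1.4 + 0.34×3.8 + 0.23×3.8 = 2.8800
Strategy Q: R₀ = 0.64×1.1 + 0.44×1.6 + 0.21×2.9 = 2.0170
Highest R₀: strategy P with 2.8800.

2.88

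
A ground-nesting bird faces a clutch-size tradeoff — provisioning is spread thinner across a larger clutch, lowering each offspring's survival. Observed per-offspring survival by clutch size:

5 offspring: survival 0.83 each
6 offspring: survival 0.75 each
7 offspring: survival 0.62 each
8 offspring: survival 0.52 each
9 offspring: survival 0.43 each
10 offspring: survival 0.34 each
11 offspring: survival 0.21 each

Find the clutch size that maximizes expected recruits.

6

Expected recruits = c × s(c):
  c=5: 5 × 0.83 = 4.150
  c=6: 6 × 0.75 = 4.500
  c=7: 7 × 0.62 = 4.340
  c=8: 8 × 0.52 = 4.160
  c=9: 9 × 0.43 = 3.870
  c=10: 10 × 0.34 = 3.400
  c=11: 11 × 0.21 = 2.310
Maximum at c = 6 (4.500 recruits).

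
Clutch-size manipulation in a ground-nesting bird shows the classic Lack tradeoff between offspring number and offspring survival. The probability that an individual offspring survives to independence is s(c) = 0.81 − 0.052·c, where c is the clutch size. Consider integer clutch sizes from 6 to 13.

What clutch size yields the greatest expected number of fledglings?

8

Expected fledglings = c × s(c):
  c=6: 6 × 0.498 = 2.988
  c=7: 7 × 0.446 = 3.122
  c=8: 8 × 0.394 = 3.152
  c=9: 9 × 0.342 = 3.078
  c=10: 10 × 0.290 = 2.900
  c=11: 11 × 0.238 = 2.618
  c=12: 12 × 0.186 = 2.232
  c=13: 13 × 0.134 = 1.742
Maximum at c = 8 (3.152 fledglings).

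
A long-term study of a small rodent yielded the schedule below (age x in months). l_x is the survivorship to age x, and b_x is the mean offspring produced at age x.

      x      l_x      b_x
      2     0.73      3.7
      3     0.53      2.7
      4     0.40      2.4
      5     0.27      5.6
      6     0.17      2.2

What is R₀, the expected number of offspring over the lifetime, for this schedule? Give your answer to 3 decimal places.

6.978

R₀ = Σ l_x b_x:
  age 2: 0.73 × 3.7 = 2.7010
  age 3: 0.53 × 2.7 = 1.4310
  age 4: 0.40 × 2.4 = 0.9600
  age 5: 0.27 × 5.6 = 1.5120
  age 6: 0.17 × 2.2 = 0.3740
R₀ = 2.7010 + 1.4310 + 0.9600 + 1.5120 + 0.3740 = 6.9780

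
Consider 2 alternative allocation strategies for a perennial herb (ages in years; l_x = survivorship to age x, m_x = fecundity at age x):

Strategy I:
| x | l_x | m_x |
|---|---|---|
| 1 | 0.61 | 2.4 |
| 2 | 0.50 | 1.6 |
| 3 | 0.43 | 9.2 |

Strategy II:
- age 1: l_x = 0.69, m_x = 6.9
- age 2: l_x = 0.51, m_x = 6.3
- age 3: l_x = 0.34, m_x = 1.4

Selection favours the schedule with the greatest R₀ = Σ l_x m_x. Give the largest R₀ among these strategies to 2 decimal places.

Strategy I: R₀ = 0.61×2.4 + 0.50×1.6 + 0.43×9.2 = 6.2200
Strategy II: R₀ = 0.69×6.9 + 0.51×6.3 + 0.34×1.4 = 8.4500
Highest R₀: strategy II with 8.4500.

8.45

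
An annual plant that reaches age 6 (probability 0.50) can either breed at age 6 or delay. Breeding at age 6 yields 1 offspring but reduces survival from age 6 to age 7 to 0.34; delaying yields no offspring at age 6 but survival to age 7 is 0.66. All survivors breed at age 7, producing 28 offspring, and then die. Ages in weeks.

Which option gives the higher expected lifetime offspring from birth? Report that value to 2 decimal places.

breed at age 6: R₀ = 0.50 × (1 + 0.34 × 28) = 0.50 × 10.5200 = 5.2600
delay to age 7: R₀ = 0.50 × (0.66 × 28) = 0.50 × 18.4800 = 9.2400
Higher: delay to age 7 (9.2400).

9.24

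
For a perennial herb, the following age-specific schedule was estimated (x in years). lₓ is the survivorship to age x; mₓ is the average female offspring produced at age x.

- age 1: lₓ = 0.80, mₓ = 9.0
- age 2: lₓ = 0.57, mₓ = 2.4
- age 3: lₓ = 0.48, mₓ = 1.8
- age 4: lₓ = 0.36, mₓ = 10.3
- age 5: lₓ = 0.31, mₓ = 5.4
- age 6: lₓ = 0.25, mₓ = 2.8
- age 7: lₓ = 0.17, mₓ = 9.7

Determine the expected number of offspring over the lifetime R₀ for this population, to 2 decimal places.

17.16

R₀ = Σ lₓ mₓ:
  age 1: 0.80 × 9.0 = 7.2000
  age 2: 0.57 × 2.4 = 1.3680
  age 3: 0.48 × 1.8 = 0.8640
  age 4: 0.36 × 10.3 = 3.7080
  age 5: 0.31 × 5.4 = 1.6740
  age 6: 0.25 × 2.8 = 0.7000
  age 7: 0.17 × 9.7 = 1.6490
R₀ = 7.2000 + 1.3680 + 0.8640 + 3.7080 + 1.6740 + 0.7000 + 1.6490 = 17.1630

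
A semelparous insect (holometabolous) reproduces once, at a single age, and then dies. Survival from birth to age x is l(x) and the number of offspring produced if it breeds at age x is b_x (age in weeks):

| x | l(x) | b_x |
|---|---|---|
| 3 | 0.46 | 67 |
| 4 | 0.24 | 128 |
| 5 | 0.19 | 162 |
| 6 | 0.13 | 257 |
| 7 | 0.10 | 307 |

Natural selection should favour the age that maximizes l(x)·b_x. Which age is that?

Expected offspring if breeding at age x = l(x) × b_x:
  age 3: 0.46 × 67 = 30.820
  age 4: 0.24 × 128 = 30.720
  age 5: 0.19 × 162 = 30.780
  age 6: 0.13 × 257 = 33.410
  age 7: 0.10 × 307 = 30.700
Maximum at age 6 (33.410).

6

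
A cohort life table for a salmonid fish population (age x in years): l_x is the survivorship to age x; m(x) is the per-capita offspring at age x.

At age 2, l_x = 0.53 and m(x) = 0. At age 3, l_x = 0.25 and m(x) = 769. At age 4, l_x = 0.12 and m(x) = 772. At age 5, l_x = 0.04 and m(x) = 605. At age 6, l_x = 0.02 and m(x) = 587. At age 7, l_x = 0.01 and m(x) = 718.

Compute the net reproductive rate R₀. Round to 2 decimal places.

R₀ = Σ l_x m(x):
  age 2: 0.53 × 0 = 0.0000
  age 3: 0.25 × 769 = 192.2500
  age 4: 0.12 × 772 = 92.6400
  age 5: 0.04 × 605 = 24.2000
  age 6: 0.02 × 587 = 11.7400
  age 7: 0.01 × 718 = 7.1800
R₀ = 0.0000 + 192.2500 + 92.6400 + 24.2000 + 11.7400 + 7.1800 = 328.0100

328.01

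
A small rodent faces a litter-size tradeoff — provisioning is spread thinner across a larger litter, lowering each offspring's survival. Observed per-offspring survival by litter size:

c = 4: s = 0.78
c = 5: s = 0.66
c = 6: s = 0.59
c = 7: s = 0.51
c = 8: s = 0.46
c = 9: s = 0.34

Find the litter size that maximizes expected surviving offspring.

8

Expected surviving offspring = c × s(c):
  c=4: 4 × 0.78 = 3.120
  c=5: 5 × 0.66 = 3.300
  c=6: 6 × 0.59 = 3.540
  c=7: 7 × 0.51 = 3.570
  c=8: 8 × 0.46 = 3.680
  c=9: 9 × 0.34 = 3.060
Maximum at c = 8 (3.680 surviving offspring).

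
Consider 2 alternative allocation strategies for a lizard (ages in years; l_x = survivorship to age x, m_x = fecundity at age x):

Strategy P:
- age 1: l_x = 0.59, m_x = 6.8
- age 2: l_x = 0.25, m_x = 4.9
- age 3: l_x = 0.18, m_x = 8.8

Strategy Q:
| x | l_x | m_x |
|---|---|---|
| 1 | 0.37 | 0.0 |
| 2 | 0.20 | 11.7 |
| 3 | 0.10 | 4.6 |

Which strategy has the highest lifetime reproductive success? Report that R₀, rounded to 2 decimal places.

Strategy P: R₀ = 0.59×6.8 + 0.25×4.9 + 0.18×8.8 = 6.8210
Strategy Q: R₀ = 0.37×0.0 + 0.20×11.7 + 0.10×4.6 = 2.8000
Highest R₀: strategy P with 6.8210.

6.82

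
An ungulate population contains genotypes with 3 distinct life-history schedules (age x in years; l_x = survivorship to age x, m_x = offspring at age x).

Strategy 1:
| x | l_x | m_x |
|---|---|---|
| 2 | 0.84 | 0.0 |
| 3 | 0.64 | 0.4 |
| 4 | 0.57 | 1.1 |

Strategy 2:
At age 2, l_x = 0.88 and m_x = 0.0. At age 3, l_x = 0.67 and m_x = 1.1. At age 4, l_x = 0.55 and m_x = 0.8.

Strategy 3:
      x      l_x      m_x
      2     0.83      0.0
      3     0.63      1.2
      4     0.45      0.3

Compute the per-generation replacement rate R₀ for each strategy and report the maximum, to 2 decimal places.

1.18

Strategy 1: R₀ = 0.84×0.0 + 0.64×0.4 + 0.57×1.1 = 0.8830
Strategy 2: R₀ = 0.88×0.0 + 0.67×1.1 + 0.55×0.8 = 1.1770
Strategy 3: R₀ = 0.83×0.0 + 0.63×1.2 + 0.45×0.3 = 0.8910
Highest R₀: strategy 2 with 1.1770.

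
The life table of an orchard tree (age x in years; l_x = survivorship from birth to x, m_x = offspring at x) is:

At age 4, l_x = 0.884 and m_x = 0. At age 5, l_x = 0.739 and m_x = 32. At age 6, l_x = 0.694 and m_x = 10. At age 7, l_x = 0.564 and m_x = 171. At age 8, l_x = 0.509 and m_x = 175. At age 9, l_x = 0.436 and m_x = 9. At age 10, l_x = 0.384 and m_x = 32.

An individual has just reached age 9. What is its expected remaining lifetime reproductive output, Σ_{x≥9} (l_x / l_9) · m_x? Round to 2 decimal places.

l_9 = 0.436. Conditional survival from age 9 to x is l_x / l_9.
  x=9: (0.436/0.436) × 9 = 9.0000
  x=10: (0.384/0.436) × 32 = 28.1835
Sum = 9.0000 + 28.1835 = 37.1835

37.18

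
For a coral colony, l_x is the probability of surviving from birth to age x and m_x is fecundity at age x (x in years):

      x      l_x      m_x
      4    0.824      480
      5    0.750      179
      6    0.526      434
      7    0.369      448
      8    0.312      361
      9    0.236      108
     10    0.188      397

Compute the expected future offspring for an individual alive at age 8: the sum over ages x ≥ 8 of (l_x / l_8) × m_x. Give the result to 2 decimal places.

681.91

l_8 = 0.312. Conditional survival from age 8 to x is l_x / l_8.
  x=8: (0.312/0.312) × 361 = 361.0000
  x=9: (0.236/0.312) × 108 = 81.6923
  x=10: (0.188/0.312) × 397 = 239.2179
Sum = 361.0000 + 81.6923 + 239.2179 = 681.9103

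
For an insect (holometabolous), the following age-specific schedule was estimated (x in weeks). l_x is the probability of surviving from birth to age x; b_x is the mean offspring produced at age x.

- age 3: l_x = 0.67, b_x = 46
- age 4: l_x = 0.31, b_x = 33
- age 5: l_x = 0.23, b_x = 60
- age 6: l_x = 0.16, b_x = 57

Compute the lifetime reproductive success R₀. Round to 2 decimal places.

R₀ = Σ l_x b_x:
  age 3: 0.67 × 46 = 30.8200
  age 4: 0.31 × 33 = 10.2300
  age 5: 0.23 × 60 = 13.8000
  age 6: 0.16 × 57 = 9.1200
R₀ = 30.8200 + 10.2300 + 13.8000 + 9.1200 = 63.9700

63.97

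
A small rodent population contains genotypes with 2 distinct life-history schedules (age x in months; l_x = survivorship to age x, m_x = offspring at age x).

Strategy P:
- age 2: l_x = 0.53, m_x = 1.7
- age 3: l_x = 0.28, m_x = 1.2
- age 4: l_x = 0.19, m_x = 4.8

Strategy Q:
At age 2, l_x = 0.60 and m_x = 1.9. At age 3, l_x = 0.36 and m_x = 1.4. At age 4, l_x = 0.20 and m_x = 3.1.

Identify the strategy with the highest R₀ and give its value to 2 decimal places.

2.26

Strategy P: R₀ = 0.53×1.7 + 0.28×1.2 + 0.19×4.8 = 2.1490
Strategy Q: R₀ = 0.60×1.9 + 0.36×1.4 + 0.20×3.1 = 2.2640
Highest R₀: strategy Q with 2.2640.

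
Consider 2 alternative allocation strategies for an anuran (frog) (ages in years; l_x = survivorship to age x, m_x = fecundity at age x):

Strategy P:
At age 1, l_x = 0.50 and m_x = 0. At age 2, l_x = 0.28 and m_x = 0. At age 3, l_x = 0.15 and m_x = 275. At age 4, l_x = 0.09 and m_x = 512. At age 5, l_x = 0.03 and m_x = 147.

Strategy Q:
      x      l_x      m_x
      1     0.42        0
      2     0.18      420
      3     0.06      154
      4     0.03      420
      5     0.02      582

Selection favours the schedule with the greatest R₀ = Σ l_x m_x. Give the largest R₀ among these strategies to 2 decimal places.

Strategy P: R₀ = 0.50×0 + 0.28×0 + 0.15×275 + 0.09×512 + 0.03×147 = 91.7400
Strategy Q: R₀ = 0.42×0 + 0.18×420 + 0.06×154 + 0.03×420 + 0.02×582 = 109.0800
Highest R₀: strategy Q with 109.0800.

109.08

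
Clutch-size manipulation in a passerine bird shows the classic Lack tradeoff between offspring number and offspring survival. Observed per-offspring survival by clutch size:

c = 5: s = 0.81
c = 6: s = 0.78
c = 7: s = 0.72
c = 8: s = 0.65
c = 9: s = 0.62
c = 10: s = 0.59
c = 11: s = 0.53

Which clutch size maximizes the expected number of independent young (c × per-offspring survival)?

10

Expected independent young = c × s(c):
  c=5: 5 × 0.81 = 4.050
  c=6: 6 × 0.78 = 4.680
  c=7: 7 × 0.72 = 5.040
  c=8: 8 × 0.65 = 5.200
  c=9: 9 × 0.62 = 5.580
  c=10: 10 × 0.59 = 5.900
  c=11: 11 × 0.53 = 5.830
Maximum at c = 10 (5.900 independent young).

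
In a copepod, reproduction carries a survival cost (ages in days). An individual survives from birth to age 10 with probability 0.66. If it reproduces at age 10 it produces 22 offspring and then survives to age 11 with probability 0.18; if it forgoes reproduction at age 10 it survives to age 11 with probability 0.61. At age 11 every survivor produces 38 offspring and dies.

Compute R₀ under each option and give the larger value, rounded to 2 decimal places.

breed at age 10: R₀ = 0.66 × (22 + 0.18 × 38) = 0.66 × 28.8400 = 19.0344
delay to age 11: R₀ = 0.66 × (0.61 × 38) = 0.66 × 23.1800 = 15.2988
Higher: breed at age 10 (19.0344).

19.03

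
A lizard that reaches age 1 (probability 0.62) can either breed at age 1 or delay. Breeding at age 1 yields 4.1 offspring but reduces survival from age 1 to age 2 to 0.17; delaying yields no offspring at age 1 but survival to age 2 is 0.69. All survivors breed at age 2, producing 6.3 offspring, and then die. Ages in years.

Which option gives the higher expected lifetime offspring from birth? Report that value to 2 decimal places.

3.21

breed at age 1: R₀ = 0.62 × (4.1 + 0.17 × 6.3) = 0.62 × 5.1710 = 3.2060
delay to age 2: R₀ = 0.62 × (0.69 × 6.3) = 0.62 × 4.3470 = 2.6951
Higher: breed at age 1 (3.2060).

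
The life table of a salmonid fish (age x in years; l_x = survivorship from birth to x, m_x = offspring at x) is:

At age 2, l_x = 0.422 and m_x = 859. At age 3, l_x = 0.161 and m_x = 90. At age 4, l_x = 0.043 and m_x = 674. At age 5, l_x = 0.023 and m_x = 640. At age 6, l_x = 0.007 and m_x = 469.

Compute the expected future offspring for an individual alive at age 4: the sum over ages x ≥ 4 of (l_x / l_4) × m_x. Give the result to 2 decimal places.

l_4 = 0.043. Conditional survival from age 4 to x is l_x / l_4.
  x=4: (0.043/0.043) × 674 = 674.0000
  x=5: (0.023/0.043) × 640 = 342.3256
  x=6: (0.007/0.043) × 469 = 76.3488
Sum = 674.0000 + 342.3256 + 76.3488 = 1092.6744

1092.67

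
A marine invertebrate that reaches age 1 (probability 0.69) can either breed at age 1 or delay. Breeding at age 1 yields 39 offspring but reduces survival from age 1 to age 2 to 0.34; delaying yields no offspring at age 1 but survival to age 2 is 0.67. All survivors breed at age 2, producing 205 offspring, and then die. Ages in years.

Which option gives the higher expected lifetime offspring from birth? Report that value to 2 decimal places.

94.77

breed at age 1: R₀ = 0.69 × (39 + 0.34 × 205) = 0.69 × 108.7000 = 75.0030
delay to age 2: R₀ = 0.69 × (0.67 × 205) = 0.69 × 137.3500 = 94.7715
Higher: delay to age 2 (94.7715).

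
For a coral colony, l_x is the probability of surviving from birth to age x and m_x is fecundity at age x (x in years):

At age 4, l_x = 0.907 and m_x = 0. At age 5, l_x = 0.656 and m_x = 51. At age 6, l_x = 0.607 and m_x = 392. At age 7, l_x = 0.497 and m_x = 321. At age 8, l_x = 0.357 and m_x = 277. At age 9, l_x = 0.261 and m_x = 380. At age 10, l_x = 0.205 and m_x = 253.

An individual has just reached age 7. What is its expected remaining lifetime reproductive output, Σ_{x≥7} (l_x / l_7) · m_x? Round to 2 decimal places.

823.89

l_7 = 0.497. Conditional survival from age 7 to x is l_x / l_7.
  x=7: (0.497/0.497) × 321 = 321.0000
  x=8: (0.357/0.497) × 277 = 198.9718
  x=9: (0.261/0.497) × 380 = 199.5573
  x=10: (0.205/0.497) × 253 = 104.3561
Sum = 321.0000 + 198.9718 + 199.5573 + 104.3561 = 823.8853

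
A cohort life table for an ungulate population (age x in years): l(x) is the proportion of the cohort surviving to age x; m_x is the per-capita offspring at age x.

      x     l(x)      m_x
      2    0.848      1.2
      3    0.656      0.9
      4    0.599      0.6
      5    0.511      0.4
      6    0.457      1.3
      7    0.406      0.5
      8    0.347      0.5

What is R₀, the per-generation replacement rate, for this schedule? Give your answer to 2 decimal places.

3.14

R₀ = Σ l(x) m_x:
  age 2: 0.848 × 1.2 = 1.0176
  age 3: 0.656 × 0.9 = 0.5904
  age 4: 0.599 × 0.6 = 0.3594
  age 5: 0.511 × 0.4 = 0.2044
  age 6: 0.457 × 1.3 = 0.5941
  age 7: 0.406 × 0.5 = 0.2030
  age 8: 0.347 × 0.5 = 0.1735
R₀ = 1.0176 + 0.5904 + 0.3594 + 0.2044 + 0.5941 + 0.2030 + 0.1735 = 3.1424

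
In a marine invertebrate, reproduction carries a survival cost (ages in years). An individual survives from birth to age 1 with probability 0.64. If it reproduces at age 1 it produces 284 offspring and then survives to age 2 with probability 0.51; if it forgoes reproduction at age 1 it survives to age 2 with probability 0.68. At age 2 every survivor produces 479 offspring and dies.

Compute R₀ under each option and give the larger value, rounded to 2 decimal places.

breed at age 1: R₀ = 0.64 × (284 + 0.51 × 479) = 0.64 × 528.2900 = 338.1056
delay to age 2: R₀ = 0.64 × (0.68 × 479) = 0.64 × 325.7200 = 208.4608
Higher: breed at age 1 (338.1056).

338.11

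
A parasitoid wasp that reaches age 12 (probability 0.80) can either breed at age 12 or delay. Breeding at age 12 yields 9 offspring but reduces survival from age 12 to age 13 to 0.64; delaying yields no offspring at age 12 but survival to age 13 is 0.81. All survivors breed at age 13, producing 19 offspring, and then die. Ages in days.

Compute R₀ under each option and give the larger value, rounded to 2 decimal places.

16.93

breed at age 12: R₀ = 0.80 × (9 + 0.64 × 19) = 0.80 × 21.1600 = 16.9280
delay to age 13: R₀ = 0.80 × (0.81 × 19) = 0.80 × 15.3900 = 12.3120
Higher: breed at age 12 (16.9280).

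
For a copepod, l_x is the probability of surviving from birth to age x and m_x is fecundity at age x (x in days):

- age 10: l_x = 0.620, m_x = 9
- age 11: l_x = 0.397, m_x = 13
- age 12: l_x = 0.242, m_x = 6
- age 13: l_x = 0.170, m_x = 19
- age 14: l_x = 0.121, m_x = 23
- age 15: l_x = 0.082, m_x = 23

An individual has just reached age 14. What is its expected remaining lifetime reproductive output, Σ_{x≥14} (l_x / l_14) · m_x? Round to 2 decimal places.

38.59

l_14 = 0.121. Conditional survival from age 14 to x is l_x / l_14.
  x=14: (0.121/0.121) × 23 = 23.0000
  x=15: (0.082/0.121) × 23 = 15.5868
Sum = 23.0000 + 15.5868 = 38.5868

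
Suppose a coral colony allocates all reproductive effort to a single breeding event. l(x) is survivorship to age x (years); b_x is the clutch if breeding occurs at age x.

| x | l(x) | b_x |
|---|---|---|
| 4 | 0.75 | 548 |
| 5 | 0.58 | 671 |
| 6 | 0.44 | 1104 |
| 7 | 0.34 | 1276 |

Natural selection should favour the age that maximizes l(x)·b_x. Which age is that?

Expected offspring if breeding at age x = l(x) × b_x:
  age 4: 0.75 × 548 = 411.000
  age 5: 0.58 × 671 = 389.180
  age 6: 0.44 × 1104 = 485.760
  age 7: 0.34 × 1276 = 433.840
Maximum at age 6 (485.760).

6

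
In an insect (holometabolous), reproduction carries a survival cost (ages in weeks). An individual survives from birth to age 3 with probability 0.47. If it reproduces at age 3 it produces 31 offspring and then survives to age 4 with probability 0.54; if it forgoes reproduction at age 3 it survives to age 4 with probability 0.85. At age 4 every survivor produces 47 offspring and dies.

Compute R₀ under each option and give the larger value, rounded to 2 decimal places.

breed at age 3: R₀ = 0.47 × (31 + 0.54 × 47) = 0.47 × 56.3800 = 26.4986
delay to age 4: R₀ = 0.47 × (0.85 × 47) = 0.47 × 39.9500 = 18.7765
Higher: breed at age 3 (26.4986).

26.50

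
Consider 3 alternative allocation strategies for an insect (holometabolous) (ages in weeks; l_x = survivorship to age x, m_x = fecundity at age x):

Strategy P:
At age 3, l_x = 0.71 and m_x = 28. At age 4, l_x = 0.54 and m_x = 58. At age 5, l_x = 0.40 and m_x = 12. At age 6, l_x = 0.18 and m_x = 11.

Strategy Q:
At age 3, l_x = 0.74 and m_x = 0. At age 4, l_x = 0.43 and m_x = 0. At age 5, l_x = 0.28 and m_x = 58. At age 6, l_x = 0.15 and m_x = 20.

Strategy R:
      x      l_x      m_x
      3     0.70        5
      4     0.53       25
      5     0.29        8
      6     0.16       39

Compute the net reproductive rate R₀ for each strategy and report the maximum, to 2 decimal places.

57.98

Strategy P: R₀ = 0.71×28 + 0.54×58 + 0.40×12 + 0.18×11 = 57.9800
Strategy Q: R₀ = 0.74×0 + 0.43×0 + 0.28×58 + 0.15×20 = 19.2400
Strategy R: R₀ = 0.70×5 + 0.53×25 + 0.29×8 + 0.16×39 = 25.3100
Highest R₀: strategy P with 57.9800.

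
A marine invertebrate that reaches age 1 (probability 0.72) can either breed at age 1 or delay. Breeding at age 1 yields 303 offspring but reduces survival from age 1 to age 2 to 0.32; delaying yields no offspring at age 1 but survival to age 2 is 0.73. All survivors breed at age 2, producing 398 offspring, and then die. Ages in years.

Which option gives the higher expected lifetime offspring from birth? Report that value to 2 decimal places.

breed at age 1: R₀ = 0.72 × (303 + 0.32 × 398) = 0.72 × 430.3600 = 309.8592
delay to age 2: R₀ = 0.72 × (0.73 × 398) = 0.72 × 290.5400 = 209.1888
Higher: breed at age 1 (309.8592).

309.86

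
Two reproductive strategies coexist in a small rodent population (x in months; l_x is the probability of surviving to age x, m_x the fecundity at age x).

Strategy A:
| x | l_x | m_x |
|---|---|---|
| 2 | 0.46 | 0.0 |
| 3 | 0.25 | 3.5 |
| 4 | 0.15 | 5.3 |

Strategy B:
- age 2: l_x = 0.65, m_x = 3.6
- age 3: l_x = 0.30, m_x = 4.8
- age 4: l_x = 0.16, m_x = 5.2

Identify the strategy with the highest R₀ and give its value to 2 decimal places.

Strategy A: R₀ = 0.46×0.0 + 0.25×3.5 + 0.15×5.3 = 1.6700
Strategy B: R₀ = 0.65×3.6 + 0.30×4.8 + 0.16×5.2 = 4.6120
Highest R₀: strategy B with 4.6120.

4.61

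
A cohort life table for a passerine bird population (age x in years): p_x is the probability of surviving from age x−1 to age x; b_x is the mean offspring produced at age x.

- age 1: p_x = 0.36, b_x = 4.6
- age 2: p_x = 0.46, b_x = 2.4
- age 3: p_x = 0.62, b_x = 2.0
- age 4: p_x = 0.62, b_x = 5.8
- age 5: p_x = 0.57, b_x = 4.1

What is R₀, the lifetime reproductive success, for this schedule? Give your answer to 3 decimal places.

2.777

Survivorship from birth: l_x = p_1·p_2·…·p_x.
  l_1 = 0.36000
  l_2 = 0.16560
  l_3 = 0.10267
  l_4 = 0.06366
  l_5 = 0.03628
R₀ = Σ l_x b_x:
  age 1: 0.36000 × 4.6 = 1.6560
  age 2: 0.16560 × 2.4 = 0.3974
  age 3: 0.10267 × 2.0 = 0.2053
  age 4: 0.06366 × 5.8 = 0.3692
  age 5: 0.03628 × 4.1 = 0.1487
R₀ = 1.6560 + 0.3974 + 0.2053 + 0.3692 + 0.1487 = 2.7768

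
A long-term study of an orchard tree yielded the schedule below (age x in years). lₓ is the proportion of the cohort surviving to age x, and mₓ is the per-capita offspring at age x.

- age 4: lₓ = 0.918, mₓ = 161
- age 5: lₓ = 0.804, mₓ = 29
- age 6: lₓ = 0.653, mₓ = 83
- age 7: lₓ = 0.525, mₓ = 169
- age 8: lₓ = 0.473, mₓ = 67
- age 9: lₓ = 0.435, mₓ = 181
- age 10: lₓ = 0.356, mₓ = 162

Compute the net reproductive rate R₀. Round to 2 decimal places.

R₀ = Σ lₓ mₓ:
  age 4: 0.918 × 161 = 147.7980
  age 5: 0.804 × 29 = 23.3160
  age 6: 0.653 × 83 = 54.1990
  age 7: 0.525 × 169 = 88.7250
  age 8: 0.473 × 67 = 31.6910
  age 9: 0.435 × 181 = 78.7350
  age 10: 0.356 × 162 = 57.6720
R₀ = 147.7980 + 23.3160 + 54.1990 + 88.7250 + 31.6910 + 78.7350 + 57.6720 = 482.1360

482.14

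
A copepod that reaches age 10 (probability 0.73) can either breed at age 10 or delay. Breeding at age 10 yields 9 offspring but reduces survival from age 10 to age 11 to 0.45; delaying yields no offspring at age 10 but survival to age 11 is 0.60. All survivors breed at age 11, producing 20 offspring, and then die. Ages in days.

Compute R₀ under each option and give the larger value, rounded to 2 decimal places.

13.14

breed at age 10: R₀ = 0.73 × (9 + 0.45 × 20) = 0.73 × 18.0000 = 13.1400
delay to age 11: R₀ = 0.73 × (0.60 × 20) = 0.73 × 12.0000 = 8.7600
Higher: breed at age 10 (13.1400).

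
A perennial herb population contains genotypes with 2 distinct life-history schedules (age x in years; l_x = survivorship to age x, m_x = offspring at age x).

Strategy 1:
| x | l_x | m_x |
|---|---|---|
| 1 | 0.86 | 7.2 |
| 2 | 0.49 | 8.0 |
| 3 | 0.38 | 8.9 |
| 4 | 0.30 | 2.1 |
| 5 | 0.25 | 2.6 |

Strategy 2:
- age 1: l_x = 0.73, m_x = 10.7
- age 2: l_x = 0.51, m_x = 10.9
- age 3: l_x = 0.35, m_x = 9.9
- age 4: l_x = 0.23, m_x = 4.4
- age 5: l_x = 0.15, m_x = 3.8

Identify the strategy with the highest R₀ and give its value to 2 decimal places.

18.42

Strategy 1: R₀ = 0.86×7.2 + 0.49×8.0 + 0.38×8.9 + 0.30×2.1 + 0.25×2.6 = 14.7740
Strategy 2: R₀ = 0.73×10.7 + 0.51×10.9 + 0.35×9.9 + 0.23×4.4 + 0.15×3.8 = 18.4170
Highest R₀: strategy 2 with 18.4170.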